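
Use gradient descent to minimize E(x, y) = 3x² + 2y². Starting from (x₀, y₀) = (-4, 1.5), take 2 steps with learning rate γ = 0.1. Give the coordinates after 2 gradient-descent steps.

∇E = (6x, 4y)
(x₁, y₁) = (-4, 1.5) − 0.1·(-24, 6) = (-1.6, 0.9)
(x₂, y₂) = (-1.6, 0.9) − 0.1·(-9.6, 3.6) = (-0.64, 0.54)

(-0.64, 0.54)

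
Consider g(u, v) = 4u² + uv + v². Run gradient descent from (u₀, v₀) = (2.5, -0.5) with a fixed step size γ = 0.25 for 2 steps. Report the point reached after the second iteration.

(2.59375, 0.15625)

∇g = (8u + v, u + 2v)
Step 1: at (2.5, -0.5), ∇g = (19.5, 1.5) → (2.5, -0.5) − 0.25·(19.5, 1.5) = (-2.375, -0.875)
Step 2: at (-2.375, -0.875), ∇g = (-19.875, -4.125) → (-2.375, -0.875) − 0.25·(-19.875, -4.125) = (2.59375, 0.15625)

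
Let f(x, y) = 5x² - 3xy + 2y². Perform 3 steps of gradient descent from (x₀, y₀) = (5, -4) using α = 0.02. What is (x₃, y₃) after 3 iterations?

(2.07112, -2.484968)

∇f = (10x - 3y, -3x + 4y)
(x₁, y₁) = (5, -4) − 0.02·(62, -31) = (3.76, -3.38)
(x₂, y₂) = (3.76, -3.38) − 0.02·(47.74, -24.8) = (2.8052, -2.884)
(x₃, y₃) = (2.8052, -2.884) − 0.02·(36.704, -19.9516) = (2.07112, -2.484968)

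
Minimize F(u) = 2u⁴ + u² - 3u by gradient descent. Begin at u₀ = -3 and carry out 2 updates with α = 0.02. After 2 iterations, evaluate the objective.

F′(u) = 8u³ + 2u - 3
u₁ = -3 − 0.02·(-225) = 1.5
u₂ = 1.5 − 0.02·27 = 0.96
F(0.96) = -0.25970688

-0.25970688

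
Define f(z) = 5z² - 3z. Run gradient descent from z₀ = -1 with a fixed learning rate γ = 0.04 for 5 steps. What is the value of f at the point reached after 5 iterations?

f′(z) = 10z - 3
Step 1: f′(-1) = -13; z₁ = -1 − 0.04·(-13) = -0.48
Step 2: f′(-0.48) = -7.8; z₂ = -0.48 − 0.04·(-7.8) = -0.168
Step 3: f′(-0.168) = -4.68; z₃ = -0.168 − 0.04·(-4.68) = 0.0192
Step 4: f′(0.0192) = -2.808; z₄ = 0.0192 − 0.04·(-2.808) = 0.13152
Step 5: f′(0.13152) = -1.6848; z₅ = 0.13152 − 0.04·(-1.6848) = 0.198912
f(0.198912) = -0.39890608128

-0.39890608128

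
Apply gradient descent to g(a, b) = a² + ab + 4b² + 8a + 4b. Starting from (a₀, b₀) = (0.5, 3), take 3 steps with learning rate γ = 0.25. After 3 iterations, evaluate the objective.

54.6014404296875

∇g = (2a + b + 8, a + 8b + 4)
(a₁, b₁) = (0.5, 3) − 0.25·(12, 28.5) = (-2.5, -4.125)
(a₂, b₂) = (-2.5, -4.125) − 0.25·(-1.125, -31.5) = (-2.21875, 3.75)
(a₃, b₃) = (-2.21875, 3.75) − 0.25·(7.3125, 31.78125) = (-4.046875, -4.1953125)
g(-4.046875, -4.1953125) = 54.6014404296875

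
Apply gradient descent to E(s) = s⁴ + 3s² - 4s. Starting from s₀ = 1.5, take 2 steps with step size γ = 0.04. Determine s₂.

E′(s) = 4s³ + 6s - 4
s₁ = 1.5 − 0.04·18.5 = 0.76
s₂ = 0.76 − 0.04·2.315904 = 0.66736384

0.66736384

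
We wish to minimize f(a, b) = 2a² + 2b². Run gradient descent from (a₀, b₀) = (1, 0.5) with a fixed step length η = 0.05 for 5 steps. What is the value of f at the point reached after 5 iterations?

0.268435456

∇f = (4a, 4b)
(a₁, b₁) = (1, 0.5) − 0.05·(4, 2) = (0.8, 0.4)
(a₂, b₂) = (0.8, 0.4) − 0.05·(3.2, 1.6) = (0.64, 0.32)
(a₃, b₃) = (0.64, 0.32) − 0.05·(2.56, 1.28) = (0.512, 0.256)
(a₄, b₄) = (0.512, 0.256) − 0.05·(2.048, 1.024) = (0.4096, 0.2048)
(a₅, b₅) = (0.4096, 0.2048) − 0.05·(1.6384, 0.8192) = (0.32768, 0.16384)
f(0.32768, 0.16384) = 0.268435456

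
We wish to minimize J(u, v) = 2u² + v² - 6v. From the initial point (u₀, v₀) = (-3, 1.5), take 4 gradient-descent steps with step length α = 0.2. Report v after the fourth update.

∇J = (4u, 2v - 6)
Step 1: at (-3, 1.5), ∇J = (-12, -3) → (-3, 1.5) − 0.2·(-12, -3) = (-0.6, 2.1)
Step 2: at (-0.6, 2.1), ∇J = (-2.4, -1.8) → (-0.6, 2.1) − 0.2·(-2.4, -1.8) = (-0.12, 2.46)
Step 3: at (-0.12, 2.46), ∇J = (-0.48, -1.08) → (-0.12, 2.46) − 0.2·(-0.48, -1.08) = (-0.024, 2.676)
Step 4: at (-0.024, 2.676), ∇J = (-0.096, -0.648) → (-0.024, 2.676) − 0.2·(-0.096, -0.648) = (-0.0048, 2.8056)
v = 2.8056

2.8056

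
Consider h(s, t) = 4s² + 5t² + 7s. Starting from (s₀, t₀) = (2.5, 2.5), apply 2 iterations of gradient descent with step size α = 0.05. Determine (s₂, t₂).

∇h = (8s + 7, 10t)
(s₁, t₁) = (2.5, 2.5) − 0.05·(27, 25) = (1.15, 1.25)
(s₂, t₂) = (1.15, 1.25) − 0.05·(16.2, 12.5) = (0.34, 0.625)

(0.34, 0.625)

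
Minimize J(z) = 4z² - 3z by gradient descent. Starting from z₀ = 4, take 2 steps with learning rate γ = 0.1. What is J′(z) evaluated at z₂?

1.16

J′(z) = 8z - 3
z₁ = 4 − 0.1·29 = 1.1
z₂ = 1.1 − 0.1·5.8 = 0.52
J′(z) at (0.52) = 1.16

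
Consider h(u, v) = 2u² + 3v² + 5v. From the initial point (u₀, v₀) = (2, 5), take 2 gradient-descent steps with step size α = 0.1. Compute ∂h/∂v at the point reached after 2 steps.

∇h = (4u, 6v + 5)
(u₁, v₁) = (2, 5) − 0.1·(8, 35) = (1.2, 1.5)
(u₂, v₂) = (1.2, 1.5) − 0.1·(4.8, 14) = (0.72, 0.1)
∂h/∂v at (0.72, 0.1) = 5.6

5.6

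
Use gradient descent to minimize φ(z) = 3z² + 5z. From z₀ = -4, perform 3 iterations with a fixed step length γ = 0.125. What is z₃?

φ′(z) = 6z + 5
Step 1: φ′(-4) = -19; z₁ = -4 − 0.125·(-19) = -1.625
Step 2: φ′(-1.625) = -4.75; z₂ = -1.625 − 0.125·(-4.75) = -1.03125
Step 3: φ′(-1.03125) = -1.1875; z₃ = -1.03125 − 0.125·(-1.1875) = -0.8828125

-0.8828125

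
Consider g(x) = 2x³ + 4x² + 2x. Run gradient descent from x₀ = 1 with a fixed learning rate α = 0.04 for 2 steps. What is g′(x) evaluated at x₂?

3.176815722496

g′(x) = 6x² + 8x + 2
x₁ = 1 − 0.04·16 = 0.36
x₂ = 0.36 − 0.04·5.6576 = 0.133696
g′(x) at (0.133696) = 3.176815722496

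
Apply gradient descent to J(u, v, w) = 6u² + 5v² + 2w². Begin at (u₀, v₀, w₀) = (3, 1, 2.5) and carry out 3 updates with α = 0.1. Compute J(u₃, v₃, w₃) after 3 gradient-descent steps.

0.586656

∇J = (12u, 10v, 4w)
Step 1: at (3, 1, 2.5), ∇J = (36, 10, 10) → (3, 1, 2.5) − 0.1·(36, 10, 10) = (-0.6, 0, 1.5)
Step 2: at (-0.6, 0, 1.5), ∇J = (-7.2, 0, 6) → (-0.6, 0, 1.5) − 0.1·(-7.2, 0, 6) = (0.12, 0, 0.9)
Step 3: at (0.12, 0, 0.9), ∇J = (1.44, 0, 3.6) → (0.12, 0, 0.9) − 0.1·(1.44, 0, 3.6) = (-0.024, 0, 0.54)
J(-0.024, 0, 0.54) = 0.586656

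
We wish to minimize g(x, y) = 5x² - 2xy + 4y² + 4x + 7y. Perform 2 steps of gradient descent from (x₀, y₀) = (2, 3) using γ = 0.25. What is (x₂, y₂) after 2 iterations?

∇g = (10x - 2y + 4, -2x + 8y + 7)
(x₁, y₁) = (2, 3) − 0.25·(18, 27) = (-2.5, -3.75)
(x₂, y₂) = (-2.5, -3.75) − 0.25·(-13.5, -18) = (0.875, 0.75)

(0.875, 0.75)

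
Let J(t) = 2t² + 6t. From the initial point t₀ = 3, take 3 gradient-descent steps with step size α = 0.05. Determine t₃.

J′(t) = 4t + 6
t₁ = 3 − 0.05·18 = 2.1
t₂ = 2.1 − 0.05·14.4 = 1.38
t₃ = 1.38 − 0.05·11.52 = 0.804

0.804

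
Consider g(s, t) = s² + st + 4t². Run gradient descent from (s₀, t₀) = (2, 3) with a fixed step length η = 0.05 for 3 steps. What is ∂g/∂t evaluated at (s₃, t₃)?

∇g = (2s + t, s + 8t)
Step 1: at (2, 3), ∇g = (7, 26) → (2, 3) − 0.05·(7, 26) = (1.65, 1.7)
Step 2: at (1.65, 1.7), ∇g = (5, 15.25) → (1.65, 1.7) − 0.05·(5, 15.25) = (1.4, 0.9375)
Step 3: at (1.4, 0.9375), ∇g = (3.7375, 8.9) → (1.4, 0.9375) − 0.05·(3.7375, 8.9) = (1.213125, 0.4925)
∂g/∂t at (1.213125, 0.4925) = 5.153125

5.153125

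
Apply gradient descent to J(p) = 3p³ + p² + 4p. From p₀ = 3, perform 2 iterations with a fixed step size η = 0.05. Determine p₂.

J′(p) = 9p² + 2p + 4
p₁ = 3 − 0.05·91 = -1.55
p₂ = -1.55 − 0.05·22.5225 = -2.676125

-2.676125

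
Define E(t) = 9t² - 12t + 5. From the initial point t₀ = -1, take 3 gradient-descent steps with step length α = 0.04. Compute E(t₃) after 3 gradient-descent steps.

1.0120472576

E′(t) = 18t - 12
Step 1: E′(-1) = -30; t₁ = -1 − 0.04·(-30) = 0.2
Step 2: E′(0.2) = -8.4; t₂ = 0.2 − 0.04·(-8.4) = 0.536
Step 3: E′(0.536) = -2.352; t₃ = 0.536 − 0.04·(-2.352) = 0.63008
E(0.63008) = 1.0120472576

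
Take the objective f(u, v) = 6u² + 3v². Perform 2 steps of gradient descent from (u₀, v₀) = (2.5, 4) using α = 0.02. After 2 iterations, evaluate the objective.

∇f = (12u, 6v)
Step 1: at (2.5, 4), ∇f = (30, 24) → (2.5, 4) − 0.02·(30, 24) = (1.9, 3.52)
Step 2: at (1.9, 3.52), ∇f = (22.8, 21.12) → (1.9, 3.52) − 0.02·(22.8, 21.12) = (1.444, 3.0976)
f(1.444, 3.0976) = 41.29619328

41.29619328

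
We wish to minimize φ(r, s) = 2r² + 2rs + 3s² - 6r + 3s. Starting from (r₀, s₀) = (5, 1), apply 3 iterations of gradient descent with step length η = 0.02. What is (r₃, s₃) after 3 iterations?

(4.1568, 0.02656)

∇φ = (4r + 2s - 6, 2r + 6s + 3)
(r₁, s₁) = (5, 1) − 0.02·(16, 19) = (4.68, 0.62)
(r₂, s₂) = (4.68, 0.62) − 0.02·(13.96, 16.08) = (4.4008, 0.2984)
(r₃, s₃) = (4.4008, 0.2984) − 0.02·(12.2, 13.592) = (4.1568, 0.02656)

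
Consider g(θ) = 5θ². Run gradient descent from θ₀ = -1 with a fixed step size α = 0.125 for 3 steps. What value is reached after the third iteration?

g′(θ) = 10θ
θ₁ = -1 − 0.125·(-10) = 0.25
θ₂ = 0.25 − 0.125·2.5 = -0.0625
θ₃ = -0.0625 − 0.125·(-0.625) = 0.015625

0.015625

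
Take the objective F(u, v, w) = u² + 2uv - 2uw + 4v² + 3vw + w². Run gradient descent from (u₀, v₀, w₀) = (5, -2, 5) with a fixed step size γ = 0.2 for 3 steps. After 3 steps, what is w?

10.24

∇F = (2u + 2v - 2w, 2u + 8v + 3w, -2u + 3v + 2w)
(u₁, v₁, w₁) = (5, -2, 5) − 0.2·(-4, 9, -6) = (5.8, -3.8, 6.2)
(u₂, v₂, w₂) = (5.8, -3.8, 6.2) − 0.2·(-8.4, -0.2, -10.6) = (7.48, -3.76, 8.32)
(u₃, v₃, w₃) = (7.48, -3.76, 8.32) − 0.2·(-9.2, 9.84, -9.6) = (9.32, -5.728, 10.24)
w = 10.24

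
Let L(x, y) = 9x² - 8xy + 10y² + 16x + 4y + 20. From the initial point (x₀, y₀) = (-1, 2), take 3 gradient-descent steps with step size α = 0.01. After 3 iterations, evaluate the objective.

26.325019443776

∇L = (18x - 8y + 16, -8x + 20y + 4)
Step 1: at (-1, 2), ∇L = (-18, 52) → (-1, 2) − 0.01·(-18, 52) = (-0.82, 1.48)
Step 2: at (-0.82, 1.48), ∇L = (-10.6, 40.16) → (-0.82, 1.48) − 0.01·(-10.6, 40.16) = (-0.714, 1.0784)
Step 3: at (-0.714, 1.0784), ∇L = (-5.4792, 31.28) → (-0.714, 1.0784) − 0.01·(-5.4792, 31.28) = (-0.659208, 0.7656)
L(-0.659208, 0.7656) = 26.325019443776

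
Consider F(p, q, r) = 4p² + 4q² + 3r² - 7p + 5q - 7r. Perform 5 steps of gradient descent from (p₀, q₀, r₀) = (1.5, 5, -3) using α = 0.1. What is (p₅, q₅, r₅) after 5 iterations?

∇F = (8p - 7, 8q + 5, 6r - 7)
Step 1: at (1.5, 5, -3), ∇F = (5, 45, -25) → (1.5, 5, -3) − 0.1·(5, 45, -25) = (1, 0.5, -0.5)
Step 2: at (1, 0.5, -0.5), ∇F = (1, 9, -10) → (1, 0.5, -0.5) − 0.1·(1, 9, -10) = (0.9, -0.4, 0.5)
Step 3: at (0.9, -0.4, 0.5), ∇F = (0.2, 1.8, -4) → (0.9, -0.4, 0.5) − 0.1·(0.2, 1.8, -4) = (0.88, -0.58, 0.9)
Step 4: at (0.88, -0.58, 0.9), ∇F = (0.04, 0.36, -1.6) → (0.88, -0.58, 0.9) − 0.1·(0.04, 0.36, -1.6) = (0.876, -0.616, 1.06)
Step 5: at (0.876, -0.616, 1.06), ∇F = (0.008, 0.072, -0.64) → (0.876, -0.616, 1.06) − 0.1·(0.008, 0.072, -0.64) = (0.8752, -0.6232, 1.124)

(0.8752, -0.6232, 1.124)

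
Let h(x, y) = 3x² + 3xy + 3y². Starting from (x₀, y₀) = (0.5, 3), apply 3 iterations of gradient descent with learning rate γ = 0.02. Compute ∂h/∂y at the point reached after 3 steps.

∇h = (6x + 3y, 3x + 6y)
(x₁, y₁) = (0.5, 3) − 0.02·(12, 19.5) = (0.26, 2.61)
(x₂, y₂) = (0.26, 2.61) − 0.02·(9.39, 16.44) = (0.0722, 2.2812)
(x₃, y₃) = (0.0722, 2.2812) − 0.02·(7.2768, 13.9038) = (-0.073336, 2.003124)
∂h/∂y at (-0.073336, 2.003124) = 11.798736

11.798736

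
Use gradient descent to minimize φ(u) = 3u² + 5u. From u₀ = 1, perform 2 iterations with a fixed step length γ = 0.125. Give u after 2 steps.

φ′(u) = 6u + 5
u₁ = 1 − 0.125·11 = -0.375
u₂ = -0.375 − 0.125·2.75 = -0.71875

-0.71875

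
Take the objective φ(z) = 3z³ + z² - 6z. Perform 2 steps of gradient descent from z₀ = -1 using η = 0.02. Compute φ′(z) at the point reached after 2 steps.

φ′(z) = 9z² + 2z - 6
z₁ = -1 − 0.02·1 = -1.02
z₂ = -1.02 − 0.02·1.3236 = -1.046472
φ′(z) at (-1.046472) = 1.762988821056

1.762988821056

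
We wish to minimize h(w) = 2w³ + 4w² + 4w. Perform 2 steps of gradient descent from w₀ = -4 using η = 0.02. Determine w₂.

-8.029952

h′(w) = 6w² + 8w + 4
Step 1: h′(-4) = 68; w₁ = -4 − 0.02·68 = -5.36
Step 2: h′(-5.36) = 133.4976; w₂ = -5.36 − 0.02·133.4976 = -8.029952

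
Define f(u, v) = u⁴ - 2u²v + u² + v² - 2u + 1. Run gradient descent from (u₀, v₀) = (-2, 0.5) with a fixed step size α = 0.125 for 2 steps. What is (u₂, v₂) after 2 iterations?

∇f = (4u³ - 4uv + 2u - 2, -2u² + 2v)
(u₁, v₁) = (-2, 0.5) − 0.125·(-34, -7) = (2.25, 1.375)
(u₂, v₂) = (2.25, 1.375) − 0.125·(35.6875, -7.375) = (-2.2109375, 2.296875)

(-2.2109375, 2.296875)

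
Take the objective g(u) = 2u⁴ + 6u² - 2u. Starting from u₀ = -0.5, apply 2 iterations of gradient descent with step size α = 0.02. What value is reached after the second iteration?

g′(u) = 8u³ + 12u - 2
Step 1: g′(-0.5) = -9; u₁ = -0.5 − 0.02·(-9) = -0.32
Step 2: g′(-0.32) = -6.102144; u₂ = -0.32 − 0.02·(-6.102144) = -0.19795712

-0.19795712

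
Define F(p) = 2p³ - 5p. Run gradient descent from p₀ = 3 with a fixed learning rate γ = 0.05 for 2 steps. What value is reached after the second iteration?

F′(p) = 6p² - 5
p₁ = 3 − 0.05·49 = 0.55
p₂ = 0.55 − 0.05·(-3.185) = 0.70925

0.70925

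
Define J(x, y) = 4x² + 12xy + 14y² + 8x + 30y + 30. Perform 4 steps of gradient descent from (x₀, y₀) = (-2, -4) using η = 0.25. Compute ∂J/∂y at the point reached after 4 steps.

∇J = (8x + 12y + 8, 12x + 28y + 30)
Step 1: at (-2, -4), ∇J = (-56, -106) → (-2, -4) − 0.25·(-56, -106) = (12, 22.5)
Step 2: at (12, 22.5), ∇J = (374, 804) → (12, 22.5) − 0.25·(374, 804) = (-81.5, -178.5)
Step 3: at (-81.5, -178.5), ∇J = (-2786, -5946) → (-81.5, -178.5) − 0.25·(-2786, -5946) = (615, 1308)
Step 4: at (615, 1308), ∇J = (20624, 44034) → (615, 1308) − 0.25·(20624, 44034) = (-4541, -9700.5)
∂J/∂y at (-4541, -9700.5) = -326076

-326076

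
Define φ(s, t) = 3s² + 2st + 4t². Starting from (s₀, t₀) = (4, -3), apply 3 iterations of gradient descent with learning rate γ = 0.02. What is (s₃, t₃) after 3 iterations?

(3.009024, -2.145728)

∇φ = (6s + 2t, 2s + 8t)
Step 1: at (4, -3), ∇φ = (18, -16) → (4, -3) − 0.02·(18, -16) = (3.64, -2.68)
Step 2: at (3.64, -2.68), ∇φ = (16.48, -14.16) → (3.64, -2.68) − 0.02·(16.48, -14.16) = (3.3104, -2.3968)
Step 3: at (3.3104, -2.3968), ∇φ = (15.0688, -12.5536) → (3.3104, -2.3968) − 0.02·(15.0688, -12.5536) = (3.009024, -2.145728)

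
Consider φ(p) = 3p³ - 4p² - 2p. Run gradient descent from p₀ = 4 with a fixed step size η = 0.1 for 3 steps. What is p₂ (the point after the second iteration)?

-56.5

φ′(p) = 9p² - 8p - 2
Step 1: φ′(4) = 110; p₁ = 4 − 0.1·110 = -7
Step 2: φ′(-7) = 495; p₂ = -7 − 0.1·495 = -56.5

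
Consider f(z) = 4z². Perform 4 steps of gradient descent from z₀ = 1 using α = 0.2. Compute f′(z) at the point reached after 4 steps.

1.0368

f′(z) = 8z
z₁ = 1 − 0.2·8 = -0.6
z₂ = -0.6 − 0.2·(-4.8) = 0.36
z₃ = 0.36 − 0.2·2.88 = -0.216
z₄ = -0.216 − 0.2·(-1.728) = 0.1296
f′(z) at (0.1296) = 1.0368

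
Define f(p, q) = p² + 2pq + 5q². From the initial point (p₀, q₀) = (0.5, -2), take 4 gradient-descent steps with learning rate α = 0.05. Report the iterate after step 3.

∇f = (2p + 2q, 2p + 10q)
Step 1: at (0.5, -2), ∇f = (-3, -19) → (0.5, -2) − 0.05·(-3, -19) = (0.65, -1.05)
Step 2: at (0.65, -1.05), ∇f = (-0.8, -9.2) → (0.65, -1.05) − 0.05·(-0.8, -9.2) = (0.69, -0.59)
Step 3: at (0.69, -0.59), ∇f = (0.2, -4.52) → (0.69, -0.59) − 0.05·(0.2, -4.52) = (0.68, -0.364)

(0.68, -0.364)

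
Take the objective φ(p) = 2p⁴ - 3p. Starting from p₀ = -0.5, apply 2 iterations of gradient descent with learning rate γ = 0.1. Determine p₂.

φ′(p) = 8p³ - 3
p₁ = -0.5 − 0.1·(-4) = -0.1
p₂ = -0.1 − 0.1·(-3.008) = 0.2008

0.2008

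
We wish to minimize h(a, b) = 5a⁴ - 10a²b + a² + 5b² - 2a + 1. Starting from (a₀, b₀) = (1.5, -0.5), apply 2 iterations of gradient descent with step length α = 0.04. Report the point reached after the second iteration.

∇h = (20a³ - 20ab + 2a - 2, -10a² + 10b)
Step 1: at (1.5, -0.5), ∇h = (83.5, -27.5) → (1.5, -0.5) − 0.04·(83.5, -27.5) = (-1.84, 0.6)
Step 2: at (-1.84, 0.6), ∇h = (-108.19008, -27.856) → (-1.84, 0.6) − 0.04·(-108.19008, -27.856) = (2.4876032, 1.71424)

(2.4876032, 1.71424)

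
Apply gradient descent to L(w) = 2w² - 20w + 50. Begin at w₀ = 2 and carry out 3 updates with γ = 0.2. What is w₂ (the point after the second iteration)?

4.88

L′(w) = 4w - 20
w₁ = 2 − 0.2·(-12) = 4.4
w₂ = 4.4 − 0.2·(-2.4) = 4.88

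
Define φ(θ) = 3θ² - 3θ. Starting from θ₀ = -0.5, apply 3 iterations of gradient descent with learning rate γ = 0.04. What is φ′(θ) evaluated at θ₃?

-2.633856

φ′(θ) = 6θ - 3
θ₁ = -0.5 − 0.04·(-6) = -0.26
θ₂ = -0.26 − 0.04·(-4.56) = -0.0776
θ₃ = -0.0776 − 0.04·(-3.4656) = 0.061024
φ′(θ) at (0.061024) = -2.633856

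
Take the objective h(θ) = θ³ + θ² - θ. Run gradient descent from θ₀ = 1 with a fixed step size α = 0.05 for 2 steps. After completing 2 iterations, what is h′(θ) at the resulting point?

1.710828

h′(θ) = 3θ² + 2θ - 1
Step 1: h′(1) = 4; θ₁ = 1 − 0.05·4 = 0.8
Step 2: h′(0.8) = 2.52; θ₂ = 0.8 − 0.05·2.52 = 0.674
h′(θ) at (0.674) = 1.710828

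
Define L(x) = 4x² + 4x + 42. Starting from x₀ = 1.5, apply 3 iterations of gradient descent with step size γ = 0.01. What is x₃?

1.057376

L′(x) = 8x + 4
Step 1: L′(1.5) = 16; x₁ = 1.5 − 0.01·16 = 1.34
Step 2: L′(1.34) = 14.72; x₂ = 1.34 − 0.01·14.72 = 1.1928
Step 3: L′(1.1928) = 13.5424; x₃ = 1.1928 − 0.01·13.5424 = 1.057376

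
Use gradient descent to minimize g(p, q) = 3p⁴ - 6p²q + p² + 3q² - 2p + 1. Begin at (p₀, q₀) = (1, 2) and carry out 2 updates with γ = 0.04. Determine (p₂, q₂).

∇g = (12p³ - 12pq + 2p - 2, -6p² + 6q)
(p₁, q₁) = (1, 2) − 0.04·(-12, 6) = (1.48, 1.76)
(p₂, q₂) = (1.48, 1.76) − 0.04·(8.603904, -2.5824) = (1.13584384, 1.863296)

(1.13584384, 1.863296)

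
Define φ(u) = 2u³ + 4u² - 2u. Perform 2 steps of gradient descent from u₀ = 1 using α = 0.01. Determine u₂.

0.783136

φ′(u) = 6u² + 8u - 2
Step 1: φ′(1) = 12; u₁ = 1 − 0.01·12 = 0.88
Step 2: φ′(0.88) = 9.6864; u₂ = 0.88 − 0.01·9.6864 = 0.783136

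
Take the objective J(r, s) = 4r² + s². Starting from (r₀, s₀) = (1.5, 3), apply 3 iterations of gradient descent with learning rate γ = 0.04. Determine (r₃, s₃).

∇J = (8r, 2s)
Step 1: at (1.5, 3), ∇J = (12, 6) → (1.5, 3) − 0.04·(12, 6) = (1.02, 2.76)
Step 2: at (1.02, 2.76), ∇J = (8.16, 5.52) → (1.02, 2.76) − 0.04·(8.16, 5.52) = (0.6936, 2.5392)
Step 3: at (0.6936, 2.5392), ∇J = (5.5488, 5.0784) → (0.6936, 2.5392) − 0.04·(5.5488, 5.0784) = (0.471648, 2.336064)

(0.471648, 2.336064)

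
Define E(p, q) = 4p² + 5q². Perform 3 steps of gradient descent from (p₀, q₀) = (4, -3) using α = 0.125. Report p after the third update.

0

∇E = (8p, 10q)
(p₁, q₁) = (4, -3) − 0.125·(32, -30) = (0, 0.75)
(p₂, q₂) = (0, 0.75) − 0.125·(0, 7.5) = (0, -0.1875)
(p₃, q₃) = (0, -0.1875) − 0.125·(0, -1.875) = (0, 0.046875)
p = 0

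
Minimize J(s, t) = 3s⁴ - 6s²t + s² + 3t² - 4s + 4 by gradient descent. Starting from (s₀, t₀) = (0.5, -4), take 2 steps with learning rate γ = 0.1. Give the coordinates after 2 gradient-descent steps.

∇J = (12s³ - 12st + 2s - 4, -6s² + 6t)
Step 1: at (0.5, -4), ∇J = (22.5, -25.5) → (0.5, -4) − 0.1·(22.5, -25.5) = (-1.75, -1.45)
Step 2: at (-1.75, -1.45), ∇J = (-102.2625, -27.075) → (-1.75, -1.45) − 0.1·(-102.2625, -27.075) = (8.47625, 1.2575)

(8.47625, 1.2575)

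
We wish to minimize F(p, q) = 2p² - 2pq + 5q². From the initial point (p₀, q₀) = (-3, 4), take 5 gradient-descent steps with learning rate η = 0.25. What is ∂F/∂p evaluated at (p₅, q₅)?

177.3125

∇F = (4p - 2q, -2p + 10q)
(p₁, q₁) = (-3, 4) − 0.25·(-20, 46) = (2, -7.5)
(p₂, q₂) = (2, -7.5) − 0.25·(23, -79) = (-3.75, 12.25)
(p₃, q₃) = (-3.75, 12.25) − 0.25·(-39.5, 130) = (6.125, -20.25)
(p₄, q₄) = (6.125, -20.25) − 0.25·(65, -214.75) = (-10.125, 33.4375)
(p₅, q₅) = (-10.125, 33.4375) − 0.25·(-107.375, 354.625) = (16.71875, -55.21875)
∂F/∂p at (16.71875, -55.21875) = 177.3125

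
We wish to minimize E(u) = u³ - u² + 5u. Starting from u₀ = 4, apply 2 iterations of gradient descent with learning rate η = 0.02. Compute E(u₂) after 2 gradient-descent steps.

E′(u) = 3u² - 2u + 5
u₁ = 4 − 0.02·45 = 3.1
u₂ = 3.1 − 0.02·27.63 = 2.5474
E(2.5474) = 22.778460436424

22.778460436424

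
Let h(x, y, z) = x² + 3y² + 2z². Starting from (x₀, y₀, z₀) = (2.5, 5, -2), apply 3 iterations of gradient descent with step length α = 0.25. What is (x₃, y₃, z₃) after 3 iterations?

∇h = (2x, 6y, 4z)
(x₁, y₁, z₁) = (2.5, 5, -2) − 0.25·(5, 30, -8) = (1.25, -2.5, 0)
(x₂, y₂, z₂) = (1.25, -2.5, 0) − 0.25·(2.5, -15, 0) = (0.625, 1.25, 0)
(x₃, y₃, z₃) = (0.625, 1.25, 0) − 0.25·(1.25, 7.5, 0) = (0.3125, -0.625, 0)

(0.3125, -0.625, 0)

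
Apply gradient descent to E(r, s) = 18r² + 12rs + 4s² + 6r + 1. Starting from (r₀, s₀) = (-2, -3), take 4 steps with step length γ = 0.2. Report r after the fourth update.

∇E = (36r + 12s + 6, 12r + 8s)
Step 1: at (-2, -3), ∇E = (-102, -48) → (-2, -3) − 0.2·(-102, -48) = (18.4, 6.6)
Step 2: at (18.4, 6.6), ∇E = (747.6, 273.6) → (18.4, 6.6) − 0.2·(747.6, 273.6) = (-131.12, -48.12)
Step 3: at (-131.12, -48.12), ∇E = (-5291.76, -1958.4) → (-131.12, -48.12) − 0.2·(-5291.76, -1958.4) = (927.232, 343.56)
Step 4: at (927.232, 343.56), ∇E = (37509.072, 13875.264) → (927.232, 343.56) − 0.2·(37509.072, 13875.264) = (-6574.5824, -2431.4928)
r = -6574.5824

-6574.5824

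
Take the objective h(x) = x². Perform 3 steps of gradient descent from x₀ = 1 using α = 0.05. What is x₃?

h′(x) = 2x
Step 1: h′(1) = 2; x₁ = 1 − 0.05·2 = 0.9
Step 2: h′(0.9) = 1.8; x₂ = 0.9 − 0.05·1.8 = 0.81
Step 3: h′(0.81) = 1.62; x₃ = 0.81 − 0.05·1.62 = 0.729

0.729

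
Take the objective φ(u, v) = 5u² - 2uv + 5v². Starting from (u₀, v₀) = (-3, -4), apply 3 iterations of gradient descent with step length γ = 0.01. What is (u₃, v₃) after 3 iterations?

∇φ = (10u - 2v, -2u + 10v)
(u₁, v₁) = (-3, -4) − 0.01·(-22, -34) = (-2.78, -3.66)
(u₂, v₂) = (-2.78, -3.66) − 0.01·(-20.48, -31.04) = (-2.5752, -3.3496)
(u₃, v₃) = (-2.5752, -3.3496) − 0.01·(-19.0528, -28.3456) = (-2.384672, -3.066144)

(-2.384672, -3.066144)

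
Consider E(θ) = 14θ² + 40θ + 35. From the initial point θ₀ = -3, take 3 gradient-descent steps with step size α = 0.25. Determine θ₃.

E′(θ) = 28θ + 40
Step 1: E′(-3) = -44; θ₁ = -3 − 0.25·(-44) = 8
Step 2: E′(8) = 264; θ₂ = 8 − 0.25·264 = -58
Step 3: E′(-58) = -1584; θ₃ = -58 − 0.25·(-1584) = 338

338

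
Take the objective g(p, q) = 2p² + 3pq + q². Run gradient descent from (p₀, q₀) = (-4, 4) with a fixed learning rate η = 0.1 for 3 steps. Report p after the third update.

∇g = (4p + 3q, 3p + 2q)
(p₁, q₁) = (-4, 4) − 0.1·(-4, -4) = (-3.6, 4.4)
(p₂, q₂) = (-3.6, 4.4) − 0.1·(-1.2, -2) = (-3.48, 4.6)
(p₃, q₃) = (-3.48, 4.6) − 0.1·(-0.12, -1.24) = (-3.468, 4.724)
p = -3.468

-3.468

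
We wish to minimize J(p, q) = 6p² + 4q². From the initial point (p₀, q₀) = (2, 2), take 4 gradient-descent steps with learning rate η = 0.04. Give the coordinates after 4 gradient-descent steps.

(0.14623232, 0.42762752)

∇J = (12p, 8q)
Step 1: at (2, 2), ∇J = (24, 16) → (2, 2) − 0.04·(24, 16) = (1.04, 1.36)
Step 2: at (1.04, 1.36), ∇J = (12.48, 10.88) → (1.04, 1.36) − 0.04·(12.48, 10.88) = (0.5408, 0.9248)
Step 3: at (0.5408, 0.9248), ∇J = (6.4896, 7.3984) → (0.5408, 0.9248) − 0.04·(6.4896, 7.3984) = (0.281216, 0.628864)
Step 4: at (0.281216, 0.628864), ∇J = (3.374592, 5.030912) → (0.281216, 0.628864) − 0.04·(3.374592, 5.030912) = (0.14623232, 0.42762752)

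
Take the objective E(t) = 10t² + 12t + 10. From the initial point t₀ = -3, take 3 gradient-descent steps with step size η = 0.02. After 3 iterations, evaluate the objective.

E′(t) = 20t + 12
t₁ = -3 − 0.02·(-48) = -2.04
t₂ = -2.04 − 0.02·(-28.8) = -1.464
t₃ = -1.464 − 0.02·(-17.28) = -1.1184
E(-1.1184) = 9.0873856

9.0873856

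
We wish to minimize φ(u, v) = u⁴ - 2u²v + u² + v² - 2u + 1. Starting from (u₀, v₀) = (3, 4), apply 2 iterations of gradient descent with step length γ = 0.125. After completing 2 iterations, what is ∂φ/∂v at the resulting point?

∇φ = (4u³ - 4uv + 2u - 2, -2u² + 2v)
(u₁, v₁) = (3, 4) − 0.125·(64, -10) = (-5, 5.25)
(u₂, v₂) = (-5, 5.25) − 0.125·(-407, -39.5) = (45.875, 10.1875)
∂φ/∂v at (45.875, 10.1875) = -4188.65625

-4188.65625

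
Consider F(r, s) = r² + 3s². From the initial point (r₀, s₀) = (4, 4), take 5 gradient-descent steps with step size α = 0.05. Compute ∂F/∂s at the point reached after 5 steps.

4.03368

∇F = (2r, 6s)
Step 1: at (4, 4), ∇F = (8, 24) → (4, 4) − 0.05·(8, 24) = (3.6, 2.8)
Step 2: at (3.6, 2.8), ∇F = (7.2, 16.8) → (3.6, 2.8) − 0.05·(7.2, 16.8) = (3.24, 1.96)
Step 3: at (3.24, 1.96), ∇F = (6.48, 11.76) → (3.24, 1.96) − 0.05·(6.48, 11.76) = (2.916, 1.372)
Step 4: at (2.916, 1.372), ∇F = (5.832, 8.232) → (2.916, 1.372) − 0.05·(5.832, 8.232) = (2.6244, 0.9604)
Step 5: at (2.6244, 0.9604), ∇F = (5.2488, 5.7624) → (2.6244, 0.9604) − 0.05·(5.2488, 5.7624) = (2.36196, 0.67228)
∂F/∂s at (2.36196, 0.67228) = 4.03368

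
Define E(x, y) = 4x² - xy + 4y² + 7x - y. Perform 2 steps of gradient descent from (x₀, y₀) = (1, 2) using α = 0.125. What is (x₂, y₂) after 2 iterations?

(-0.84375, 0.046875)

∇E = (8x - y + 7, -x + 8y - 1)
Step 1: at (1, 2), ∇E = (13, 14) → (1, 2) − 0.125·(13, 14) = (-0.625, 0.25)
Step 2: at (-0.625, 0.25), ∇E = (1.75, 1.625) → (-0.625, 0.25) − 0.125·(1.75, 1.625) = (-0.84375, 0.046875)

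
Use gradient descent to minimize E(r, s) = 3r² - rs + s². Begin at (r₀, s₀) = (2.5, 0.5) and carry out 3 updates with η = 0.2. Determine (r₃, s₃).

(0.032, 0.288)

∇E = (6r - s, -r + 2s)
(r₁, s₁) = (2.5, 0.5) − 0.2·(14.5, -1.5) = (-0.4, 0.8)
(r₂, s₂) = (-0.4, 0.8) − 0.2·(-3.2, 2) = (0.24, 0.4)
(r₃, s₃) = (0.24, 0.4) − 0.2·(1.04, 0.56) = (0.032, 0.288)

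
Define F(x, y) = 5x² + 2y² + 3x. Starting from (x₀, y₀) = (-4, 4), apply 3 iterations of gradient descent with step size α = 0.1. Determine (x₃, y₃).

(-0.3, 0.864)

∇F = (10x + 3, 4y)
(x₁, y₁) = (-4, 4) − 0.1·(-37, 16) = (-0.3, 2.4)
(x₂, y₂) = (-0.3, 2.4) − 0.1·(0, 9.6) = (-0.3, 1.44)
(x₃, y₃) = (-0.3, 1.44) − 0.1·(0, 5.76) = (-0.3, 0.864)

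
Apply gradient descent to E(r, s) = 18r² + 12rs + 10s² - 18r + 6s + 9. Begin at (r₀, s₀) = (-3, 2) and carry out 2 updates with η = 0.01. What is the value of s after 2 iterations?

1.6976

∇E = (36r + 12s - 18, 12r + 20s + 6)
Step 1: at (-3, 2), ∇E = (-102, 10) → (-3, 2) − 0.01·(-102, 10) = (-1.98, 1.9)
Step 2: at (-1.98, 1.9), ∇E = (-66.48, 20.24) → (-1.98, 1.9) − 0.01·(-66.48, 20.24) = (-1.3152, 1.6976)
s = 1.6976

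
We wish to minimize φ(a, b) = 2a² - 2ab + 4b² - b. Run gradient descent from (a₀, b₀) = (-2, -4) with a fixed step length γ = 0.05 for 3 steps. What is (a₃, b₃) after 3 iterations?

∇φ = (4a - 2b, -2a + 8b - 1)
Step 1: at (-2, -4), ∇φ = (0, -29) → (-2, -4) − 0.05·(0, -29) = (-2, -2.55)
Step 2: at (-2, -2.55), ∇φ = (-2.9, -17.4) → (-2, -2.55) − 0.05·(-2.9, -17.4) = (-1.855, -1.68)
Step 3: at (-1.855, -1.68), ∇φ = (-4.06, -10.73) → (-1.855, -1.68) − 0.05·(-4.06, -10.73) = (-1.652, -1.1435)

(-1.652, -1.1435)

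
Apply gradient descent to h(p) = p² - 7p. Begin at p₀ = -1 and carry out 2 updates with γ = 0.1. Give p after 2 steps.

0.62

h′(p) = 2p - 7
Step 1: h′(-1) = -9; p₁ = -1 − 0.1·(-9) = -0.1
Step 2: h′(-0.1) = -7.2; p₂ = -0.1 − 0.1·(-7.2) = 0.62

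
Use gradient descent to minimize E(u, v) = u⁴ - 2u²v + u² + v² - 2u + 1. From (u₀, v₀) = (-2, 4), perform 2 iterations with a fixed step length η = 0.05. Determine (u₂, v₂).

(-1.8074, 3.889)

∇E = (4u³ - 4uv + 2u - 2, -2u² + 2v)
(u₁, v₁) = (-2, 4) − 0.05·(-6, 0) = (-1.7, 4)
(u₂, v₂) = (-1.7, 4) − 0.05·(2.148, 2.22) = (-1.8074, 3.889)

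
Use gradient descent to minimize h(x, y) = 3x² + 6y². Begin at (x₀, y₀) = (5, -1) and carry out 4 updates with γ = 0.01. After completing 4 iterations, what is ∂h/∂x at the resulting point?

∇h = (6x, 12y)
Step 1: at (5, -1), ∇h = (30, -12) → (5, -1) − 0.01·(30, -12) = (4.7, -0.88)
Step 2: at (4.7, -0.88), ∇h = (28.2, -10.56) → (4.7, -0.88) − 0.01·(28.2, -10.56) = (4.418, -0.7744)
Step 3: at (4.418, -0.7744), ∇h = (26.508, -9.2928) → (4.418, -0.7744) − 0.01·(26.508, -9.2928) = (4.15292, -0.681472)
Step 4: at (4.15292, -0.681472), ∇h = (24.91752, -8.177664) → (4.15292, -0.681472) − 0.01·(24.91752, -8.177664) = (3.9037448, -0.59969536)
∂h/∂x at (3.9037448, -0.59969536) = 23.4224688

23.4224688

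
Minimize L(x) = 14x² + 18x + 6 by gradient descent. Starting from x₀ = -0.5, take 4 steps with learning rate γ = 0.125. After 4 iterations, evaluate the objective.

436.1796875

L′(x) = 28x + 18
Step 1: L′(-0.5) = 4; x₁ = -0.5 − 0.125·4 = -1
Step 2: L′(-1) = -10; x₂ = -1 − 0.125·(-10) = 0.25
Step 3: L′(0.25) = 25; x₃ = 0.25 − 0.125·25 = -2.875
Step 4: L′(-2.875) = -62.5; x₄ = -2.875 − 0.125·(-62.5) = 4.9375
L(4.9375) = 436.1796875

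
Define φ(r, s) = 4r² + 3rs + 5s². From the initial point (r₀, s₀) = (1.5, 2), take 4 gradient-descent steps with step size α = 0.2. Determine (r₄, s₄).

∇φ = (8r + 3s, 3r + 10s)
(r₁, s₁) = (1.5, 2) − 0.2·(18, 24.5) = (-2.1, -2.9)
(r₂, s₂) = (-2.1, -2.9) − 0.2·(-25.5, -35.3) = (3, 4.16)
(r₃, s₃) = (3, 4.16) − 0.2·(36.48, 50.6) = (-4.296, -5.96)
(r₄, s₄) = (-4.296, -5.96) − 0.2·(-52.248, -72.488) = (6.1536, 8.5376)

(6.1536, 8.5376)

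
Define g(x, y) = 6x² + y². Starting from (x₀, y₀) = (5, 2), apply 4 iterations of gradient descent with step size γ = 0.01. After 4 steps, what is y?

∇g = (12x, 2y)
Step 1: at (5, 2), ∇g = (60, 4) → (5, 2) − 0.01·(60, 4) = (4.4, 1.96)
Step 2: at (4.4, 1.96), ∇g = (52.8, 3.92) → (4.4, 1.96) − 0.01·(52.8, 3.92) = (3.872, 1.9208)
Step 3: at (3.872, 1.9208), ∇g = (46.464, 3.8416) → (3.872, 1.9208) − 0.01·(46.464, 3.8416) = (3.40736, 1.882384)
Step 4: at (3.40736, 1.882384), ∇g = (40.88832, 3.764768) → (3.40736, 1.882384) − 0.01·(40.88832, 3.764768) = (2.9984768, 1.84473632)
y = 1.84473632

1.84473632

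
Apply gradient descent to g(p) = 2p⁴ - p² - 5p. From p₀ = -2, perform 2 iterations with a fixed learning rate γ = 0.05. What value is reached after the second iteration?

g′(p) = 8p³ - 2p - 5
p₁ = -2 − 0.05·(-65) = 1.25
p₂ = 1.25 − 0.05·8.125 = 0.84375

0.84375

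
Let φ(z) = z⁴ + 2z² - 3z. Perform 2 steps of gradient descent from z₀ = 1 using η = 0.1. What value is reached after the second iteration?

0.55

φ′(z) = 4z³ + 4z - 3
z₁ = 1 − 0.1·5 = 0.5
z₂ = 0.5 − 0.1·(-0.5) = 0.55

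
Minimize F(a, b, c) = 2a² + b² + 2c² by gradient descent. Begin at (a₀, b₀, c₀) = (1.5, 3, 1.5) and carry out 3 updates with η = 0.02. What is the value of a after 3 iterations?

1.168032

∇F = (4a, 2b, 4c)
Step 1: at (1.5, 3, 1.5), ∇F = (6, 6, 6) → (1.5, 3, 1.5) − 0.02·(6, 6, 6) = (1.38, 2.88, 1.38)
Step 2: at (1.38, 2.88, 1.38), ∇F = (5.52, 5.76, 5.52) → (1.38, 2.88, 1.38) − 0.02·(5.52, 5.76, 5.52) = (1.2696, 2.7648, 1.2696)
Step 3: at (1.2696, 2.7648, 1.2696), ∇F = (5.0784, 5.5296, 5.0784) → (1.2696, 2.7648, 1.2696) − 0.02·(5.0784, 5.5296, 5.0784) = (1.168032, 2.654208, 1.168032)
a = 1.168032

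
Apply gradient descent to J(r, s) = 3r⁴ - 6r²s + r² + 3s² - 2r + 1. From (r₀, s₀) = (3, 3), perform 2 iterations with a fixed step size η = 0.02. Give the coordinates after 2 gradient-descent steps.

∇J = (12r³ - 12rs + 2r - 2, -6r² + 6s)
(r₁, s₁) = (3, 3) − 0.02·(220, -36) = (-1.4, 3.72)
(r₂, s₂) = (-1.4, 3.72) − 0.02·(24.768, 10.56) = (-1.89536, 3.5088)

(-1.89536, 3.5088)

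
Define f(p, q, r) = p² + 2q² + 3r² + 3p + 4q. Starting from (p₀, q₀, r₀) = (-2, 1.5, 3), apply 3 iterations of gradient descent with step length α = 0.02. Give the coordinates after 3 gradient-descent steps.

(-1.942368, 0.94672, 2.044416)

∇f = (2p + 3, 4q + 4, 6r)
Step 1: at (-2, 1.5, 3), ∇f = (-1, 10, 18) → (-2, 1.5, 3) − 0.02·(-1, 10, 18) = (-1.98, 1.3, 2.64)
Step 2: at (-1.98, 1.3, 2.64), ∇f = (-0.96, 9.2, 15.84) → (-1.98, 1.3, 2.64) − 0.02·(-0.96, 9.2, 15.84) = (-1.9608, 1.116, 2.3232)
Step 3: at (-1.9608, 1.116, 2.3232), ∇f = (-0.9216, 8.464, 13.9392) → (-1.9608, 1.116, 2.3232) − 0.02·(-0.9216, 8.464, 13.9392) = (-1.942368, 0.94672, 2.044416)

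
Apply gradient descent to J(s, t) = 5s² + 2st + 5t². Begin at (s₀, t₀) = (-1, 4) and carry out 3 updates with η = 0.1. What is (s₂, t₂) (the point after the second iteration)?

∇J = (10s + 2t, 2s + 10t)
(s₁, t₁) = (-1, 4) − 0.1·(-2, 38) = (-0.8, 0.2)
(s₂, t₂) = (-0.8, 0.2) − 0.1·(-7.6, 0.4) = (-0.04, 0.16)

(-0.04, 0.16)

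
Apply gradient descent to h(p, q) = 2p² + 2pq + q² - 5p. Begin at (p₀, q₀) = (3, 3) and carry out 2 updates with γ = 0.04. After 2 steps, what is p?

2.0816

∇h = (4p + 2q - 5, 2p + 2q)
(p₁, q₁) = (3, 3) − 0.04·(13, 12) = (2.48, 2.52)
(p₂, q₂) = (2.48, 2.52) − 0.04·(9.96, 10) = (2.0816, 2.12)
p = 2.0816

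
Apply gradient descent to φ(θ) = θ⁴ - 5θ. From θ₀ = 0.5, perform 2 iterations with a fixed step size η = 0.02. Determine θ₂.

φ′(θ) = 4θ³ - 5
θ₁ = 0.5 − 0.02·(-4.5) = 0.59
θ₂ = 0.59 − 0.02·(-4.178484) = 0.67356968

0.67356968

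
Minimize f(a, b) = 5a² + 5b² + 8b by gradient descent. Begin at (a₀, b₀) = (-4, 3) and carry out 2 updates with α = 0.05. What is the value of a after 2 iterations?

-1

∇f = (10a, 10b + 8)
(a₁, b₁) = (-4, 3) − 0.05·(-40, 38) = (-2, 1.1)
(a₂, b₂) = (-2, 1.1) − 0.05·(-20, 19) = (-1, 0.15)
a = -1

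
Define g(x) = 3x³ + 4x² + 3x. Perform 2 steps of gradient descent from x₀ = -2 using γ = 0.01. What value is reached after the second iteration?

-2.529161

g′(x) = 9x² + 8x + 3
Step 1: g′(-2) = 23; x₁ = -2 − 0.01·23 = -2.23
Step 2: g′(-2.23) = 29.9161; x₂ = -2.23 − 0.01·29.9161 = -2.529161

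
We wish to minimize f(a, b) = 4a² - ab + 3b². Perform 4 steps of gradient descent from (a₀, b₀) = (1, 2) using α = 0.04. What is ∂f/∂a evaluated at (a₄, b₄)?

1.97265408

∇f = (8a - b, -a + 6b)
Step 1: at (1, 2), ∇f = (6, 11) → (1, 2) − 0.04·(6, 11) = (0.76, 1.56)
Step 2: at (0.76, 1.56), ∇f = (4.52, 8.6) → (0.76, 1.56) − 0.04·(4.52, 8.6) = (0.5792, 1.216)
Step 3: at (0.5792, 1.216), ∇f = (3.4176, 6.7168) → (0.5792, 1.216) − 0.04·(3.4176, 6.7168) = (0.442496, 0.947328)
Step 4: at (0.442496, 0.947328), ∇f = (2.59264, 5.241472) → (0.442496, 0.947328) − 0.04·(2.59264, 5.241472) = (0.3387904, 0.73766912)
∂f/∂a at (0.3387904, 0.73766912) = 1.97265408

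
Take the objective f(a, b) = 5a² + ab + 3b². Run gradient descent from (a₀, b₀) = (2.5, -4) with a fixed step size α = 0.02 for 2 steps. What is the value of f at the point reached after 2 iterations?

39.93222724

∇f = (10a + b, a + 6b)
Step 1: at (2.5, -4), ∇f = (21, -21.5) → (2.5, -4) − 0.02·(21, -21.5) = (2.08, -3.57)
Step 2: at (2.08, -3.57), ∇f = (17.23, -19.34) → (2.08, -3.57) − 0.02·(17.23, -19.34) = (1.7354, -3.1832)
f(1.7354, -3.1832) = 39.93222724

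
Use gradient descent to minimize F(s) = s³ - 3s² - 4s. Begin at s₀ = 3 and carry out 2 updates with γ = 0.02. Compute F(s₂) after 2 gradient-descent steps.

F′(s) = 3s² - 6s - 4
s₁ = 3 − 0.02·5 = 2.9
s₂ = 2.9 − 0.02·3.83 = 2.8234
F(2.8234) = -12.701382363096

-12.701382363096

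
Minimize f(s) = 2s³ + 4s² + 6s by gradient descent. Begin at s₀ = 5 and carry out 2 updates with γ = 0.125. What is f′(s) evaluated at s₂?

488280.0234375

f′(s) = 6s² + 8s + 6
s₁ = 5 − 0.125·196 = -19.5
s₂ = -19.5 − 0.125·2131.5 = -285.9375
f′(s) at (-285.9375) = 488280.0234375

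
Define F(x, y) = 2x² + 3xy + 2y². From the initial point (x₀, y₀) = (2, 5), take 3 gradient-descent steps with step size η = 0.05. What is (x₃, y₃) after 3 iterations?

∇F = (4x + 3y, 3x + 4y)
(x₁, y₁) = (2, 5) − 0.05·(23, 26) = (0.85, 3.7)
(x₂, y₂) = (0.85, 3.7) − 0.05·(14.5, 17.35) = (0.125, 2.8325)
(x₃, y₃) = (0.125, 2.8325) − 0.05·(8.9975, 11.705) = (-0.324875, 2.24725)

(-0.324875, 2.24725)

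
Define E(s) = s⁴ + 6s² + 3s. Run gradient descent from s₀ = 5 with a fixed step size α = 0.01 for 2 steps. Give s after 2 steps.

-0.57439812

E′(s) = 4s³ + 12s + 3
s₁ = 5 − 0.01·563 = -0.63
s₂ = -0.63 − 0.01·(-5.560188) = -0.57439812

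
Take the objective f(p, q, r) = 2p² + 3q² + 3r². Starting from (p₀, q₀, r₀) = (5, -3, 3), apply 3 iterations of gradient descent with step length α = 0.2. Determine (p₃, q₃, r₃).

∇f = (4p, 6q, 6r)
(p₁, q₁, r₁) = (5, -3, 3) − 0.2·(20, -18, 18) = (1, 0.6, -0.6)
(p₂, q₂, r₂) = (1, 0.6, -0.6) − 0.2·(4, 3.6, -3.6) = (0.2, -0.12, 0.12)
(p₃, q₃, r₃) = (0.2, -0.12, 0.12) − 0.2·(0.8, -0.72, 0.72) = (0.04, 0.024, -0.024)

(0.04, 0.024, -0.024)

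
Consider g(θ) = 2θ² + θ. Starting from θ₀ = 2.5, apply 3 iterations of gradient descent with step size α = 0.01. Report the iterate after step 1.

g′(θ) = 4θ + 1
Step 1: g′(2.5) = 11; θ₁ = 2.5 − 0.01·11 = 2.39

2.39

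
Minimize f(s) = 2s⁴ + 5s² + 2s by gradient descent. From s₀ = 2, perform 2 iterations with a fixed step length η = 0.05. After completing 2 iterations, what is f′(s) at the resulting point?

416.665895469056

f′(s) = 8s³ + 10s + 2
Step 1: f′(2) = 86; s₁ = 2 − 0.05·86 = -2.3
Step 2: f′(-2.3) = -118.336; s₂ = -2.3 − 0.05·(-118.336) = 3.6168
f′(s) at (3.6168) = 416.665895469056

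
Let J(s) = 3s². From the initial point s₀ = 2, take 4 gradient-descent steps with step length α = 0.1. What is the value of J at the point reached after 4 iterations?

0.00786432

J′(s) = 6s
s₁ = 2 − 0.1·12 = 0.8
s₂ = 0.8 − 0.1·4.8 = 0.32
s₃ = 0.32 − 0.1·1.92 = 0.128
s₄ = 0.128 − 0.1·0.768 = 0.0512
J(0.0512) = 0.00786432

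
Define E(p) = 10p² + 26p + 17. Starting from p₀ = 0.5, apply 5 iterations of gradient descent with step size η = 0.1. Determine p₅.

-3.1

E′(p) = 20p + 26
p₁ = 0.5 − 0.1·36 = -3.1
p₂ = -3.1 − 0.1·(-36) = 0.5
p₃ = 0.5 − 0.1·36 = -3.1
p₄ = -3.1 − 0.1·(-36) = 0.5
p₅ = 0.5 − 0.1·36 = -3.1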